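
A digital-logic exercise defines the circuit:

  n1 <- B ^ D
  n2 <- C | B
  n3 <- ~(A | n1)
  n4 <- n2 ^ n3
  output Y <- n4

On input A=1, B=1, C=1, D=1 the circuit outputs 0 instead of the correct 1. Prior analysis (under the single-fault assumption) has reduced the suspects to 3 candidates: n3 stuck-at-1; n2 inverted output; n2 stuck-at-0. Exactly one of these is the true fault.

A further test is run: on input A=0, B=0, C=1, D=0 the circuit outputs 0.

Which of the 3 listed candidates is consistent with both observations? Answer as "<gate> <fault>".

n3 stuck-at-1

Evaluate each candidate on input A=0, B=0, C=1, D=0:
  n3 stuck-at-1: n1=0, n2=1, n3=1 [stuck-at-1], n4=0 → 0 — matches
  n2 inverted output: n1=0, n2=0 [inverted output], n3=1, n4=1 → 1 — eliminated
  n2 stuck-at-0: n1=0, n2=0 [stuck-at-0], n3=1, n4=1 → 1 — eliminated
Only n3 stuck-at-1 reproduces the observed 0.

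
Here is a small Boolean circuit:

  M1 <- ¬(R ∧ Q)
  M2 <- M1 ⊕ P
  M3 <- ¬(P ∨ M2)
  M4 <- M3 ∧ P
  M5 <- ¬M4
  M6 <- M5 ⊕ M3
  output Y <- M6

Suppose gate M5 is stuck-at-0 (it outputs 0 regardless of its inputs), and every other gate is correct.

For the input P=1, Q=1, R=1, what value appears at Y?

Propagate with M5 forced: M1=0, M2=1, M3=0, M4=0, M5=0 [stuck-at-0], M6=0.
So Y = 0. (Without the fault it would be 1.)

0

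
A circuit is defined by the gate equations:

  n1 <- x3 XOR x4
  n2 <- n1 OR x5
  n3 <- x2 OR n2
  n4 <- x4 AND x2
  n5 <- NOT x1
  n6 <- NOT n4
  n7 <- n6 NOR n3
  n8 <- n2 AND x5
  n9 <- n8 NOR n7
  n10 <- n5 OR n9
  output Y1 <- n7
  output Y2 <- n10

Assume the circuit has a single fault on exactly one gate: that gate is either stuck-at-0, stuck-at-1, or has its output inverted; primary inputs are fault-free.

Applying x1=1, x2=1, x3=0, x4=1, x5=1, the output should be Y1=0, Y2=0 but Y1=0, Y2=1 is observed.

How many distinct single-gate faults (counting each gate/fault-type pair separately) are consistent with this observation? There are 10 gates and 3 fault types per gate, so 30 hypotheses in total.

10

Fault-free: n1=1, n2=1, n3=1, n4=1, n5=0, n6=0, n7=0, n8=1, n9=0, n10=0 → Y1=0, Y2=0. Observed Y1=0, Y2=1.
  n1: none of the 3 fault types match ✗
  n2: stuck-at-0, inverted output ✓; others ✗
  n3: none of the 3 fault types match ✗
  n4: none of the 3 fault types match ✗
  n5: stuck-at-1, inverted output ✓; others ✗
  n6: none of the 3 fault types match ✗
  n7: none of the 3 fault types match ✗
  n8: stuck-at-0, inverted output ✓; others ✗
  n9: stuck-at-1, inverted output ✓; others ✗
  n10: stuck-at-1, inverted output ✓; others ✗
Consistent faults: {n2 stuck-at-0, n2 inverted output, n5 stuck-at-1, n5 inverted output, n8 stuck-at-0, n8 inverted output, n9 stuck-at-1, n9 inverted output, n10 stuck-at-1, n10 inverted output} — 10 in all.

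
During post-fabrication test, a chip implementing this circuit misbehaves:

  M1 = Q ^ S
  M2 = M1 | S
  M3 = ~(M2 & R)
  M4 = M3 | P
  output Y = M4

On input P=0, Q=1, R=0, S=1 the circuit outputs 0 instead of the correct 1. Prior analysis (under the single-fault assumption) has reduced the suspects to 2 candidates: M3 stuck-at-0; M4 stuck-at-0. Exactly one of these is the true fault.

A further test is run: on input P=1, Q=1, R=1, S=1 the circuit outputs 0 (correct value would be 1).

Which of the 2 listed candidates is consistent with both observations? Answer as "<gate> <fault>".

M4 stuck-at-0

Evaluate each candidate on input P=1, Q=1, R=1, S=1:
  M3 stuck-at-0: M1=0, M2=1, M3=0 [stuck-at-0], M4=1 → 1 — eliminated
  M4 stuck-at-0: M1=0, M2=1, M3=0, M4=0 [stuck-at-0] → 0 — matches
Only M4 stuck-at-0 reproduces the observed 0.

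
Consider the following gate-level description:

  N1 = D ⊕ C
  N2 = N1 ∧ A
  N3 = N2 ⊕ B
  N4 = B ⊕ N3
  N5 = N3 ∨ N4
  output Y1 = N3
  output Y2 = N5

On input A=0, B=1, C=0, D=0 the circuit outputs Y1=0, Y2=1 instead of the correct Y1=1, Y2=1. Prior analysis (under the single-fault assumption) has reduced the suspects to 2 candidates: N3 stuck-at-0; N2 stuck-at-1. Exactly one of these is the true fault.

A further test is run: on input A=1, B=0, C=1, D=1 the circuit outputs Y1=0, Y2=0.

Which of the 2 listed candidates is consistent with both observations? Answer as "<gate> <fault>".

Evaluate each candidate on input A=1, B=0, C=1, D=1:
  N3 stuck-at-0: N1=0, N2=0, N3=0 [stuck-at-0], N4=0, N5=0 → Y1=0, Y2=0 — matches
  N2 stuck-at-1: N1=0, N2=1 [stuck-at-1], N3=1, N4=1, N5=1 → Y1=1, Y2=1 — eliminated
Only N3 stuck-at-0 reproduces the observed Y1=0, Y2=0.

N3 stuck-at-0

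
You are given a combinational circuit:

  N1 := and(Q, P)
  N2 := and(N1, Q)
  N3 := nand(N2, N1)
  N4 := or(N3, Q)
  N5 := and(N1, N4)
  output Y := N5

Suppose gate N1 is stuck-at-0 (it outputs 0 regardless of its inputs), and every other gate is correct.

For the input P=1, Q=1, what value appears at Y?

Propagate with N1 forced: N1=0 [stuck-at-0], N2=0, N3=1, N4=1, N5=0.
So Y = 0. (Without the fault it would be 1.)

0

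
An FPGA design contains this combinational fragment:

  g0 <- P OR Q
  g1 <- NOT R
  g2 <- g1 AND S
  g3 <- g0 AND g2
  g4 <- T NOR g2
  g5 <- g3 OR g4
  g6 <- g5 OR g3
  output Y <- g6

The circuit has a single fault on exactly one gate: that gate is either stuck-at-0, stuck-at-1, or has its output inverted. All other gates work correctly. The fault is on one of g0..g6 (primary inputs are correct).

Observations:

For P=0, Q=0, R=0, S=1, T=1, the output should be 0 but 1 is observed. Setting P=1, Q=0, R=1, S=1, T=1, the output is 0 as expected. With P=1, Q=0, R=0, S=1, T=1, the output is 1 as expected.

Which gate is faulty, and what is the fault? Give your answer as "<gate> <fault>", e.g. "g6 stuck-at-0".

g0 stuck-at-1

Fault-free values for test 1 (P=0, Q=0, R=0, S=1, T=1): g0=0, g1=1, g2=1, g3=0, g4=0, g5=0, g6=0, giving Y=0. Observed 1.
Test 1: faults giving observed 1 are {g0 stuck-at-1, g0 inverted output, g3 stuck-at-1, g3 inverted output, g4 stuck-at-1, g4 inverted output, g5 stuck-at-1, g5 inverted output, g6 stuck-at-1, g6 inverted output}.
Test 2 (P=1, Q=0, R=1, S=1, T=1): fault-free g0=1, g1=0, g2=0, g3=0, g4=0, g5=0, g6=0 → 0; observed 0. Eliminates g3 stuck-at-1, g3 inverted output, g4 stuck-at-1, g4 inverted output, g5 stuck-at-1, g5 inverted output, g6 stuck-at-1, g6 inverted output.
Test 3 (P=1, Q=0, R=0, S=1, T=1): fault-free g0=1, g1=1, g2=1, g3=1, g4=0, g5=1, g6=1 → 1; observed 1. Eliminates g0 inverted output.
Only g0 stuck-at-1 is consistent with every test.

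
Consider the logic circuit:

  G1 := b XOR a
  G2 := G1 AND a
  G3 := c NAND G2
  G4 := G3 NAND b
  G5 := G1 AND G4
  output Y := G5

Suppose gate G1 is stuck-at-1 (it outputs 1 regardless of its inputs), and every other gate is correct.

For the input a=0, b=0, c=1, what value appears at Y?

Propagate with G1 forced: G1=1 [stuck-at-1], G2=0, G3=1, G4=1, G5=1.
So Y = 1. (Without the fault it would be 0.)

1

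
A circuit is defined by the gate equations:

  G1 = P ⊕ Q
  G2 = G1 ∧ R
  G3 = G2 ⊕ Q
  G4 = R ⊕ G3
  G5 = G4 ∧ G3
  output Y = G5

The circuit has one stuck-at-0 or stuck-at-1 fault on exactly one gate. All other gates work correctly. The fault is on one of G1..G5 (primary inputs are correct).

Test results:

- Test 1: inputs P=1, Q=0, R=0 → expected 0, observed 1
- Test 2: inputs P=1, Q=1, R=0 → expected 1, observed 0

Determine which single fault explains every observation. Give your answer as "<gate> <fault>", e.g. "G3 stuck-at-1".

Fault-free values for test 1 (P=1, Q=0, R=0): G1=1, G2=0, G3=0, G4=0, G5=0, giving Y=0. Observed 1.
Test 1: faults giving observed 1 are {G2 stuck-at-1, G3 stuck-at-1, G5 stuck-at-1}.
Test 2 (P=1, Q=1, R=0): fault-free G1=0, G2=0, G3=1, G4=1, G5=1 → 1; observed 0. Eliminates G3 stuck-at-1, G5 stuck-at-1.
Only G2 stuck-at-1 is consistent with every test.

G2 stuck-at-1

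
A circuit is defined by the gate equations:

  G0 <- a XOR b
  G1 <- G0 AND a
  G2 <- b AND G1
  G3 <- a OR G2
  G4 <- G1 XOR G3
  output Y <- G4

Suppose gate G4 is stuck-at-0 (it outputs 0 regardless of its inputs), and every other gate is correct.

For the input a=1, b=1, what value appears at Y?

0

Propagate with G4 forced: G0=0, G1=0, G2=0, G3=1, G4=0 [stuck-at-0].
So Y = 0. (Without the fault it would be 1.)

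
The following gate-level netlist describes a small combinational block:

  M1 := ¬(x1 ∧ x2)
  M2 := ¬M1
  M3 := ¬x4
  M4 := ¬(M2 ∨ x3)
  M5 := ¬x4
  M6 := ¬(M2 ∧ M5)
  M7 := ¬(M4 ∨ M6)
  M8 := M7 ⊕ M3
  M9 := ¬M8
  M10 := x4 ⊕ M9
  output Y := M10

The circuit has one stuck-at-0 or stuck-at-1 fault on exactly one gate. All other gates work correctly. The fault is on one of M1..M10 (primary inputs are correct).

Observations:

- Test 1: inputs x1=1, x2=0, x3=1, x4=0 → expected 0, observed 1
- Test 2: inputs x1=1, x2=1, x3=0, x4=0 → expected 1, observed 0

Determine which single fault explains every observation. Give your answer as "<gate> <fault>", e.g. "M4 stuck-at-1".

Fault-free values for test 1 (x1=1, x2=0, x3=1, x4=0): M1=1, M2=0, M3=1, M4=0, M5=1, M6=1, M7=0, M8=1, M9=0, M10=0, giving Y=0. Observed 1.
Test 1: faults giving observed 1 are {M1 stuck-at-0, M2 stuck-at-1, M3 stuck-at-0, M6 stuck-at-0, M7 stuck-at-1, M8 stuck-at-0, M9 stuck-at-1, M10 stuck-at-1}.
Test 2 (x1=1, x2=1, x3=0, x4=0): fault-free M1=0, M2=1, M3=1, M4=0, M5=1, M6=0, M7=1, M8=0, M9=1, M10=1 → 1; observed 0. Eliminates M1 stuck-at-0, M2 stuck-at-1, M6 stuck-at-0, M7 stuck-at-1, M8 stuck-at-0, M9 stuck-at-1, M10 stuck-at-1.
Only M3 stuck-at-0 is consistent with every test.

M3 stuck-at-0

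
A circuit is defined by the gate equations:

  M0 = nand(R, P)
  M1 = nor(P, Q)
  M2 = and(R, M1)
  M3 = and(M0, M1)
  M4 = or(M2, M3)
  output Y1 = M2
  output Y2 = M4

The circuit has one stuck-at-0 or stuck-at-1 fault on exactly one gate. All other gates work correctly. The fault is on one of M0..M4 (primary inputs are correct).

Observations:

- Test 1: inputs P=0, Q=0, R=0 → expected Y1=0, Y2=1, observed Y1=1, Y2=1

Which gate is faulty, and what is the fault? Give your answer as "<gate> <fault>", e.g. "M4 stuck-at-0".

M2 stuck-at-1

Fault-free values for test 1 (P=0, Q=0, R=0): M0=1, M1=1, M2=0, M3=1, M4=1, giving Y1=0, Y2=1. Observed Y1=1, Y2=1.
Test 1: faults giving observed Y1=1, Y2=1 are {M2 stuck-at-1}.
Only M2 stuck-at-1 is consistent with every test.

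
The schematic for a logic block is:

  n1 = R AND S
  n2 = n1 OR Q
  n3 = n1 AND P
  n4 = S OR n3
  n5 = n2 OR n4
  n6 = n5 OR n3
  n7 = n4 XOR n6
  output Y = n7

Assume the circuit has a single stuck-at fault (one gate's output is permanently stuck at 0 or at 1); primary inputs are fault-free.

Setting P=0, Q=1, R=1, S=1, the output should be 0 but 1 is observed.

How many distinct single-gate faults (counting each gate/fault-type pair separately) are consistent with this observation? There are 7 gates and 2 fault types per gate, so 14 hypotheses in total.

Fault-free: n1=1, n2=1, n3=0, n4=1, n5=1, n6=1, n7=0 → 0. Observed 1.
  n1 stuck-at-0: output 0 ✗
  n1 stuck-at-1: output 0 ✗
  n2 stuck-at-0: output 0 ✗
  n2 stuck-at-1: output 0 ✗
  n3 stuck-at-0: output 0 ✗
  n3 stuck-at-1: output 0 ✗
  n4 stuck-at-0: output 1 ✓
  n4 stuck-at-1: output 0 ✗
  n5 stuck-at-0: output 1 ✓
  n5 stuck-at-1: output 0 ✗
  n6 stuck-at-0: output 1 ✓
  n6 stuck-at-1: output 0 ✗
  n7 stuck-at-0: output 0 ✗
  n7 stuck-at-1: output 1 ✓
Consistent faults: {n4 stuck-at-0, n5 stuck-at-0, n6 stuck-at-0, n7 stuck-at-1} — 4 in all.

4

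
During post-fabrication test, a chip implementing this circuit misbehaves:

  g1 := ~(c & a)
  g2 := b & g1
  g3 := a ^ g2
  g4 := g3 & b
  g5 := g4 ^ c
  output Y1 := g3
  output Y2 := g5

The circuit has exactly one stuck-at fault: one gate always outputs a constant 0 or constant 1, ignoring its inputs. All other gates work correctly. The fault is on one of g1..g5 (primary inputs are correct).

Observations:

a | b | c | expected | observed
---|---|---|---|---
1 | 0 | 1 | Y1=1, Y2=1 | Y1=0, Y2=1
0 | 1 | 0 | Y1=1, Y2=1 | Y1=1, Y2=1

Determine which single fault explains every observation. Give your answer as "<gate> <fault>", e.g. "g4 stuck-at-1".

Fault-free values for test 1 (a=1, b=0, c=1): g1=0, g2=0, g3=1, g4=0, g5=1, giving Y1=1, Y2=1. Observed Y1=0, Y2=1.
Test 1: faults giving observed Y1=0, Y2=1 are {g2 stuck-at-1, g3 stuck-at-0}.
Test 2 (a=0, b=1, c=0): fault-free g1=1, g2=1, g3=1, g4=1, g5=1 → Y1=1, Y2=1; observed Y1=1, Y2=1. Eliminates g3 stuck-at-0.
Only g2 stuck-at-1 is consistent with every test.

g2 stuck-at-1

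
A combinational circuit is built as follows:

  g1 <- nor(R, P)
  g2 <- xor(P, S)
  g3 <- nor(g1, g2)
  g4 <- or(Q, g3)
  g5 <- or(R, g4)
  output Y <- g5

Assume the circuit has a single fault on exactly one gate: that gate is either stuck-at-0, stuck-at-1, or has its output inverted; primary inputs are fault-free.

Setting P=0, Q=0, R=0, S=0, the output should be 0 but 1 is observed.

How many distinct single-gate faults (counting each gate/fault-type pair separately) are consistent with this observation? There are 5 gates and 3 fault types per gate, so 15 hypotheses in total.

Fault-free: g1=1, g2=0, g3=0, g4=0, g5=0 → 0. Observed 1.
  g1: stuck-at-0, inverted output ✓; others ✗
  g2: none of the 3 fault types match ✗
  g3: stuck-at-1, inverted output ✓; others ✗
  g4: stuck-at-1, inverted output ✓; others ✗
  g5: stuck-at-1, inverted output ✓; others ✗
Consistent faults: {g1 stuck-at-0, g1 inverted output, g3 stuck-at-1, g3 inverted output, g4 stuck-at-1, g4 inverted output, g5 stuck-at-1, g5 inverted output} — 8 in all.

8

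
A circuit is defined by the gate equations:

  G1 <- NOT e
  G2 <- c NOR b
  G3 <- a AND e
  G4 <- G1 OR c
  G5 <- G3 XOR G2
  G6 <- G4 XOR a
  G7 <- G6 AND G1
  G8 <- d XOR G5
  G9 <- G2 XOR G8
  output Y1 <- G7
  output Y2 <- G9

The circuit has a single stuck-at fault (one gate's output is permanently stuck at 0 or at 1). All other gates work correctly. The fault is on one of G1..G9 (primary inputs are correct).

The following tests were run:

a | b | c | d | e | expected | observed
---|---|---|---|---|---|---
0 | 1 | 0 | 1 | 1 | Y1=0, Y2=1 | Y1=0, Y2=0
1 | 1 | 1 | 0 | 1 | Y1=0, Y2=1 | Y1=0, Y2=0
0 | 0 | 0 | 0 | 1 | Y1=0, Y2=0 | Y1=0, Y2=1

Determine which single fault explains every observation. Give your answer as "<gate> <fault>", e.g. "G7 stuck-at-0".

Fault-free values for test 1 (a=0, b=1, c=0, d=1, e=1): G1=0, G2=0, G3=0, G4=0, G5=0, G6=0, G7=0, G8=1, G9=1, giving Y1=0, Y2=1. Observed Y1=0, Y2=0.
Test 1: faults giving observed Y1=0, Y2=0 are {G3 stuck-at-1, G5 stuck-at-1, G8 stuck-at-0, G9 stuck-at-0}.
Test 2 (a=1, b=1, c=1, d=0, e=1): fault-free G1=0, G2=0, G3=1, G4=1, G5=1, G6=0, G7=0, G8=1, G9=1 → Y1=0, Y2=1; observed Y1=0, Y2=0. Eliminates G3 stuck-at-1, G5 stuck-at-1.
Test 3 (a=0, b=0, c=0, d=0, e=1): fault-free G1=0, G2=1, G3=0, G4=0, G5=1, G6=0, G7=0, G8=1, G9=0 → Y1=0, Y2=0; observed Y1=0, Y2=1. Eliminates G9 stuck-at-0.
Only G8 stuck-at-0 is consistent with every test.

G8 stuck-at-0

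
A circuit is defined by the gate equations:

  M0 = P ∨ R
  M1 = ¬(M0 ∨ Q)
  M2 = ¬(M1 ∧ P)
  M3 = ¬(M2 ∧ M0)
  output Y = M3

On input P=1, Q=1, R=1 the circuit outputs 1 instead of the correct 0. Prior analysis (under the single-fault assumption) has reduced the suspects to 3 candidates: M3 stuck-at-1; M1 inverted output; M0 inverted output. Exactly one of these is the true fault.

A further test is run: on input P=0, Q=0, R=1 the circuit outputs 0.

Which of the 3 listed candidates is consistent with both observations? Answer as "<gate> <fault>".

M1 inverted output

Evaluate each candidate on input P=0, Q=0, R=1:
  M3 stuck-at-1: M0=1, M1=0, M2=1, M3=1 [stuck-at-1] → 1 — eliminated
  M1 inverted output: M0=1, M1=1 [inverted output], M2=1, M3=0 → 0 — matches
  M0 inverted output: M0=0 [inverted output], M1=1, M2=1, M3=1 → 1 — eliminated
Only M1 inverted output reproduces the observed 0.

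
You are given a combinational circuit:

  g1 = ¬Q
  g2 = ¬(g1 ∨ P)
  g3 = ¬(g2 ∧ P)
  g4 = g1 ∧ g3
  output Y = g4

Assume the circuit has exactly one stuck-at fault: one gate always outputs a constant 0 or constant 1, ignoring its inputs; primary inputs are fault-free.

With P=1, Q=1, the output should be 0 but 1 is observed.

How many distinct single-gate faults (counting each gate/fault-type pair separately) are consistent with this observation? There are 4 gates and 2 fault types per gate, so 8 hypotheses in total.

Fault-free: g1=0, g2=0, g3=1, g4=0 → 0. Observed 1.
  g1 stuck-at-0: output 0 ✗
  g1 stuck-at-1: output 1 ✓
  g2 stuck-at-0: output 0 ✗
  g2 stuck-at-1: output 0 ✗
  g3 stuck-at-0: output 0 ✗
  g3 stuck-at-1: output 0 ✗
  g4 stuck-at-0: output 0 ✗
  g4 stuck-at-1: output 1 ✓
Consistent faults: {g1 stuck-at-1, g4 stuck-at-1} — 2 in all.

2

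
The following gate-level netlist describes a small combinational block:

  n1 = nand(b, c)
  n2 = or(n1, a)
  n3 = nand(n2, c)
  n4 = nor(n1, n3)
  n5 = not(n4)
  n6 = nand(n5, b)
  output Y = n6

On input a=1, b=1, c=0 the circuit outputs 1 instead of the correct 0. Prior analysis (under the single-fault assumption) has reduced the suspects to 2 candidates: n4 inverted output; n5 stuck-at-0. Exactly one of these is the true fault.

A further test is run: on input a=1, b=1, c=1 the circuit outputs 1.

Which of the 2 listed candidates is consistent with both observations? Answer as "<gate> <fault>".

n5 stuck-at-0

Evaluate each candidate on input a=1, b=1, c=1:
  n4 inverted output: n1=0, n2=1, n3=0, n4=0 [inverted output], n5=1, n6=0 → 0 — eliminated
  n5 stuck-at-0: n1=0, n2=1, n3=0, n4=1, n5=0 [stuck-at-0], n6=1 → 1 — matches
Only n5 stuck-at-0 reproduces the observed 1.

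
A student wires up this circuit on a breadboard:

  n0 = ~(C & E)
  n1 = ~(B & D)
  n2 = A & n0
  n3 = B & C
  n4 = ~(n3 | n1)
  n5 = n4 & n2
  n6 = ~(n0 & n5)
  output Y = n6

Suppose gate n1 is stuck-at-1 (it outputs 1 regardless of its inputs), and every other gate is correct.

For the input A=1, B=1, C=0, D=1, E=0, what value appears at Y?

1

Propagate with n1 forced: n0=1, n1=1 [stuck-at-1], n2=1, n3=0, n4=0, n5=0, n6=1.
So Y = 1. (Without the fault it would be 0.)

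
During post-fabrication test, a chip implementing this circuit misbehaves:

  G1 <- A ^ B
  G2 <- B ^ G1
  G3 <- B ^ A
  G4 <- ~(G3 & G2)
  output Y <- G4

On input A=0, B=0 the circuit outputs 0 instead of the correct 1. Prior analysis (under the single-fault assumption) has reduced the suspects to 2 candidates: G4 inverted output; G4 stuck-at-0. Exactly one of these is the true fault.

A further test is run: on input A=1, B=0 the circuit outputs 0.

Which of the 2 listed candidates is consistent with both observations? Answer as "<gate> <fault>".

Evaluate each candidate on input A=1, B=0:
  G4 inverted output: G1=1, G2=1, G3=1, G4=1 [inverted output] → 1 — eliminated
  G4 stuck-at-0: G1=1, G2=1, G3=1, G4=0 [stuck-at-0] → 0 — matches
Only G4 stuck-at-0 reproduces the observed 0.

G4 stuck-at-0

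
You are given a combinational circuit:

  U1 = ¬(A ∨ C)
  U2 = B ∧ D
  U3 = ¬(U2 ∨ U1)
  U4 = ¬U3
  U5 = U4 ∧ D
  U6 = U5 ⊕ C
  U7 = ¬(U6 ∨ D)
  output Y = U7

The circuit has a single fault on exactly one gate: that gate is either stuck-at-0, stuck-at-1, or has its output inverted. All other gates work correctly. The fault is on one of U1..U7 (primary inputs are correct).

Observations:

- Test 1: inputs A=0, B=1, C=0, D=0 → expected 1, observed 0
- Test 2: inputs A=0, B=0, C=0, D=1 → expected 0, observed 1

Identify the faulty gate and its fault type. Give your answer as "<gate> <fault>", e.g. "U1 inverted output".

U7 inverted output

Fault-free values for test 1 (A=0, B=1, C=0, D=0): U1=1, U2=0, U3=0, U4=1, U5=0, U6=0, U7=1, giving Y=1. Observed 0.
Test 1: faults giving observed 0 are {U5 stuck-at-1, U5 inverted output, U6 stuck-at-1, U6 inverted output, U7 stuck-at-0, U7 inverted output}.
Test 2 (A=0, B=0, C=0, D=1): fault-free U1=1, U2=0, U3=0, U4=1, U5=1, U6=1, U7=0 → 0; observed 1. Eliminates U5 stuck-at-1, U5 inverted output, U6 stuck-at-1, U6 inverted output, U7 stuck-at-0.
Only U7 inverted output is consistent with every test.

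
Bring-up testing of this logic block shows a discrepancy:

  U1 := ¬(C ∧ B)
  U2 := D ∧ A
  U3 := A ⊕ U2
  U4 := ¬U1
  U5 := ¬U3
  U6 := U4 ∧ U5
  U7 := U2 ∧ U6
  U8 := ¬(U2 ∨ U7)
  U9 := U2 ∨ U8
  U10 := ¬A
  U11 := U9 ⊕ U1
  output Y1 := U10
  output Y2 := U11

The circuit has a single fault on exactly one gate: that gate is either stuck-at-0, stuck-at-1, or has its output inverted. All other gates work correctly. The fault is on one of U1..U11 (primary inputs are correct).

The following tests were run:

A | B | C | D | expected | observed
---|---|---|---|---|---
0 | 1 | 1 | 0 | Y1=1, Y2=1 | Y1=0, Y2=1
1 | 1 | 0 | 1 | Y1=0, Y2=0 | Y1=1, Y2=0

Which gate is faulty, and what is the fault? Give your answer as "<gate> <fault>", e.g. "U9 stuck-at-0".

Fault-free values for test 1 (A=0, B=1, C=1, D=0): U1=0, U2=0, U3=0, U4=1, U5=1, U6=1, U7=0, U8=1, U9=1, U10=1, U11=1, giving Y1=1, Y2=1. Observed Y1=0, Y2=1.
Test 1: faults giving observed Y1=0, Y2=1 are {U10 stuck-at-0, U10 inverted output}.
Test 2 (A=1, B=1, C=0, D=1): fault-free U1=1, U2=1, U3=0, U4=0, U5=1, U6=0, U7=0, U8=0, U9=1, U10=0, U11=0 → Y1=0, Y2=0; observed Y1=1, Y2=0. Eliminates U10 stuck-at-0.
Only U10 inverted output is consistent with every test.

U10 inverted output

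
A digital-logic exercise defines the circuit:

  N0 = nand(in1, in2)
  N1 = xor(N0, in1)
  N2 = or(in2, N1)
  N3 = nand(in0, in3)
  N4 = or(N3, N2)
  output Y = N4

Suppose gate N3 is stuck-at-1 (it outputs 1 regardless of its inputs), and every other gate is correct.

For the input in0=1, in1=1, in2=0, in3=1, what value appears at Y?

Propagate with N3 forced: N0=1, N1=0, N2=0, N3=1 [stuck-at-1], N4=1.
So Y = 1. (Without the fault it would be 0.)

1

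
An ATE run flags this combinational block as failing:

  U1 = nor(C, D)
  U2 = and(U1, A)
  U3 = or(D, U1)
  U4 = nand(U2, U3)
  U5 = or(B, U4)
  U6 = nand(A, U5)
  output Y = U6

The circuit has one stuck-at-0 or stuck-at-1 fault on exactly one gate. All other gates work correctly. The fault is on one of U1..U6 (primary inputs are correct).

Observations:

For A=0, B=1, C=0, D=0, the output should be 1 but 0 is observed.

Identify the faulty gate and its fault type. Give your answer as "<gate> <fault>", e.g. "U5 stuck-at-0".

Fault-free values for test 1 (A=0, B=1, C=0, D=0): U1=1, U2=0, U3=1, U4=1, U5=1, U6=1, giving Y=1. Observed 0.
Test 1: faults giving observed 0 are {U6 stuck-at-0}.
Only U6 stuck-at-0 is consistent with every test.

U6 stuck-at-0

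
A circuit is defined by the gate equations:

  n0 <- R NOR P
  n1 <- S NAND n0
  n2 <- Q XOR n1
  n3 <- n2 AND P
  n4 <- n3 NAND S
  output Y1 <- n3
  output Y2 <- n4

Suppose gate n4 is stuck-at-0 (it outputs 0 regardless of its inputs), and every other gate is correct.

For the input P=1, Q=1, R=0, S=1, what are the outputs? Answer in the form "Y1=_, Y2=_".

Y1=0, Y2=0

Propagate with n4 forced: n0=0, n1=1, n2=0, n3=0, n4=0 [stuck-at-0].
So the outputs are Y1=0, Y2=0. (Without the fault they would be Y1=0, Y2=1.)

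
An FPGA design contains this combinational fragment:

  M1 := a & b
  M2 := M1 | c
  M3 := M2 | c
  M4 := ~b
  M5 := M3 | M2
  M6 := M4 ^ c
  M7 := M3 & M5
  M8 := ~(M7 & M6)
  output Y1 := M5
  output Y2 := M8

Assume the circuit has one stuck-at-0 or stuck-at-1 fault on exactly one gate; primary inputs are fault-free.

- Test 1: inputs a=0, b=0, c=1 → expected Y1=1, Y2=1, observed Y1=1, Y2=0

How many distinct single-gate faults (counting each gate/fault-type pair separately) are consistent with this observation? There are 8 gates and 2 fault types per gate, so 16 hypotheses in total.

3

Fault-free: M1=0, M2=1, M3=1, M4=1, M5=1, M6=0, M7=1, M8=1 → Y1=1, Y2=1. Observed Y1=1, Y2=0.
  M1: none of the 2 fault types match ✗
  M2: none of the 2 fault types match ✗
  M3: none of the 2 fault types match ✗
  M4: stuck-at-0 ✓; others ✗
  M5: none of the 2 fault types match ✗
  M6: stuck-at-1 ✓; others ✗
  M7: none of the 2 fault types match ✗
  M8: stuck-at-0 ✓; others ✗
Consistent faults: {M4 stuck-at-0, M6 stuck-at-1, M8 stuck-at-0} — 3 in all.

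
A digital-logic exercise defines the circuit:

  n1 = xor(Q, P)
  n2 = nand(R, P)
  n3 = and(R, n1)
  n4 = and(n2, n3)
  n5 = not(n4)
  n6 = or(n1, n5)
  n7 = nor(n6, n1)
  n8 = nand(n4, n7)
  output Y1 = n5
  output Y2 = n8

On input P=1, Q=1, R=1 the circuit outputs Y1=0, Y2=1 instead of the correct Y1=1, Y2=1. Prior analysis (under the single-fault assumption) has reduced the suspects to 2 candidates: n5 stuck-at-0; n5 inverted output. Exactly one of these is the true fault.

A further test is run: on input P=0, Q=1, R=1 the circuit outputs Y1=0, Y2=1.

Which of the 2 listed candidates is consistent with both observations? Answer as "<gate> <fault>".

Evaluate each candidate on input P=0, Q=1, R=1:
  n5 stuck-at-0: n1=1, n2=1, n3=1, n4=1, n5=0 [stuck-at-0], n6=1, n7=0, n8=1 → Y1=0, Y2=1 — matches
  n5 inverted output: n1=1, n2=1, n3=1, n4=1, n5=1 [inverted output], n6=1, n7=0, n8=1 → Y1=1, Y2=1 — eliminated
Only n5 stuck-at-0 reproduces the observed Y1=0, Y2=1.

n5 stuck-at-0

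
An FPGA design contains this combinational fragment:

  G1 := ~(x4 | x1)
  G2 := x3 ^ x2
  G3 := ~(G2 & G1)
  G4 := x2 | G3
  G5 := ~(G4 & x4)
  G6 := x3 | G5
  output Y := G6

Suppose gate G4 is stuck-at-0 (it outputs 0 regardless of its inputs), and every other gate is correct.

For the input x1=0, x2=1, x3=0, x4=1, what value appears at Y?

Propagate with G4 forced: G1=0, G2=1, G3=1, G4=0 [stuck-at-0], G5=1, G6=1.
So Y = 1. (Without the fault it would be 0.)

1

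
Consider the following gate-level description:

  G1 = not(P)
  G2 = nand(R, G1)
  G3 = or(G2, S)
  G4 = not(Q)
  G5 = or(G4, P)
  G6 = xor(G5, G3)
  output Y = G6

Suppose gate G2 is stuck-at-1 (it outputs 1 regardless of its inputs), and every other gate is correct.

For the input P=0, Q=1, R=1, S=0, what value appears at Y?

1

Propagate with G2 forced: G1=1, G2=1 [stuck-at-1], G3=1, G4=0, G5=0, G6=1.
So Y = 1. (Without the fault it would be 0.)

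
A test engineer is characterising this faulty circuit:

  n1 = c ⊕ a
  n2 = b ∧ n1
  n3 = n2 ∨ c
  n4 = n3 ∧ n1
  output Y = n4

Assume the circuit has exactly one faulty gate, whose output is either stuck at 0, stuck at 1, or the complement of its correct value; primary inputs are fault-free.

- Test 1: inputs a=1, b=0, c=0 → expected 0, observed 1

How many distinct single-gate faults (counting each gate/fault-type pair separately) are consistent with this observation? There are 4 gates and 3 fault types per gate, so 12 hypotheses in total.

Fault-free: n1=1, n2=0, n3=0, n4=0 → 0. Observed 1.
  n1 stuck-at-0: output 0 ✗
  n1 stuck-at-1: output 0 ✗
  n1 inverted output: output 0 ✗
  n2 stuck-at-0: output 0 ✗
  n2 stuck-at-1: output 1 ✓
  n2 inverted output: output 1 ✓
  n3 stuck-at-0: output 0 ✗
  n3 stuck-at-1: output 1 ✓
  n3 inverted output: output 1 ✓
  n4 stuck-at-0: output 0 ✗
  n4 stuck-at-1: output 1 ✓
  n4 inverted output: output 1 ✓
Consistent faults: {n2 stuck-at-1, n2 inverted output, n3 stuck-at-1, n3 inverted output, n4 stuck-at-1, n4 inverted output} — 6 in all.

6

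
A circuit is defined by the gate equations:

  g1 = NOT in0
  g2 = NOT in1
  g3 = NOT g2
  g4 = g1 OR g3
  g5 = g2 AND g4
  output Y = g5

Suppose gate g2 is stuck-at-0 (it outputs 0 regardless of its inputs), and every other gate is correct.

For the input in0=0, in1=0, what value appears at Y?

0

Propagate with g2 forced: g1=1, g2=0 [stuck-at-0], g3=1, g4=1, g5=0.
So Y = 0. (Without the fault it would be 1.)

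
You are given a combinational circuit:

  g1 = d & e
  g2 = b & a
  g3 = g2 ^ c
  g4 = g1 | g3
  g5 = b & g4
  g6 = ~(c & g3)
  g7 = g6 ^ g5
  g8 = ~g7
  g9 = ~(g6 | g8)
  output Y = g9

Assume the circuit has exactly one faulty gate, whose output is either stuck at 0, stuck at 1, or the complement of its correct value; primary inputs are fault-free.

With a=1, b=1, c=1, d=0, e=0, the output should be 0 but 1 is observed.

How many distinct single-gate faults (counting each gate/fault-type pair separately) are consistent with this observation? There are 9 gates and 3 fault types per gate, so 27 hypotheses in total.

Fault-free: g1=0, g2=1, g3=0, g4=0, g5=0, g6=1, g7=1, g8=0, g9=0 → 0. Observed 1.
  g1: none of the 3 fault types match ✗
  g2: stuck-at-0, inverted output ✓; others ✗
  g3: stuck-at-1, inverted output ✓; others ✗
  g4: none of the 3 fault types match ✗
  g5: none of the 3 fault types match ✗
  g6: none of the 3 fault types match ✗
  g7: none of the 3 fault types match ✗
  g8: none of the 3 fault types match ✗
  g9: stuck-at-1, inverted output ✓; others ✗
Consistent faults: {g2 stuck-at-0, g2 inverted output, g3 stuck-at-1, g3 inverted output, g9 stuck-at-1, g9 inverted output} — 6 in all.

6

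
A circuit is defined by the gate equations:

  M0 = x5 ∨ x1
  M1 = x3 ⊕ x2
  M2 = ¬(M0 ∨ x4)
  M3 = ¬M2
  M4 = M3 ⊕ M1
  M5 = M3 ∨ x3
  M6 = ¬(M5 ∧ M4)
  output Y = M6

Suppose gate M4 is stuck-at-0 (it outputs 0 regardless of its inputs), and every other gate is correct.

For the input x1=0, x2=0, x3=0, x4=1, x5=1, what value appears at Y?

1

Propagate with M4 forced: M0=1, M1=0, M2=0, M3=1, M4=0 [stuck-at-0], M5=1, M6=1.
So Y = 1. (Without the fault it would be 0.)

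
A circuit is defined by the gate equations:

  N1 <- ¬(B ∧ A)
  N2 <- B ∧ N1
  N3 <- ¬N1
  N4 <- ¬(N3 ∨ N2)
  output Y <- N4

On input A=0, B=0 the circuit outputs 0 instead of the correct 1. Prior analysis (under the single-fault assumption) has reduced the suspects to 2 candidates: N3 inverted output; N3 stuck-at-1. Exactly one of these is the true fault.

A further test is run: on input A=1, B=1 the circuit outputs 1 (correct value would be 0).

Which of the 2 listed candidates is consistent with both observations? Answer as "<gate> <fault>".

N3 inverted output

Evaluate each candidate on input A=1, B=1:
  N3 inverted output: N1=0, N2=0, N3=0 [inverted output], N4=1 → 1 — matches
  N3 stuck-at-1: N1=0, N2=0, N3=1 [stuck-at-1], N4=0 → 0 — eliminated
Only N3 inverted output reproduces the observed 1.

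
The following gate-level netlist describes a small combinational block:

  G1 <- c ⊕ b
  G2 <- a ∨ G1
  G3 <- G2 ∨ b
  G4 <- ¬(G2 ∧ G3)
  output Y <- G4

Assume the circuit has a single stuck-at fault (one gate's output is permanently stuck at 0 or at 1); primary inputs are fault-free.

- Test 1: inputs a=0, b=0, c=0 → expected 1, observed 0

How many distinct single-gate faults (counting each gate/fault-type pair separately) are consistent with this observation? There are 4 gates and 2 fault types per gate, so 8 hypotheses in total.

Fault-free: G1=0, G2=0, G3=0, G4=1 → 1. Observed 0.
  G1 stuck-at-0: output 1 ✗
  G1 stuck-at-1: output 0 ✓
  G2 stuck-at-0: output 1 ✗
  G2 stuck-at-1: output 0 ✓
  G3 stuck-at-0: output 1 ✗
  G3 stuck-at-1: output 1 ✗
  G4 stuck-at-0: output 0 ✓
  G4 stuck-at-1: output 1 ✗
Consistent faults: {G1 stuck-at-1, G2 stuck-at-1, G4 stuck-at-0} — 3 in all.

3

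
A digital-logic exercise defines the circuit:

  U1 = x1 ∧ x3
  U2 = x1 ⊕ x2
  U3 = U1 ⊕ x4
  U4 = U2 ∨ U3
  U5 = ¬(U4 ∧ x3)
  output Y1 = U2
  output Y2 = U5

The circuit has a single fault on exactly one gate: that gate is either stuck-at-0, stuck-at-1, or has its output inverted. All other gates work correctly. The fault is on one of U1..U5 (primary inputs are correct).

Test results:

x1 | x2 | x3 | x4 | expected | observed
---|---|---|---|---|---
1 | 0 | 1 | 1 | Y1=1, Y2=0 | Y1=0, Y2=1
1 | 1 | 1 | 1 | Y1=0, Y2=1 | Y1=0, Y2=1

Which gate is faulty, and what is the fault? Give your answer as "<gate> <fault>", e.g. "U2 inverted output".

U2 stuck-at-0

Fault-free values for test 1 (x1=1, x2=0, x3=1, x4=1): U1=1, U2=1, U3=0, U4=1, U5=0, giving Y1=1, Y2=0. Observed Y1=0, Y2=1.
Test 1: faults giving observed Y1=0, Y2=1 are {U2 stuck-at-0, U2 inverted output}.
Test 2 (x1=1, x2=1, x3=1, x4=1): fault-free U1=1, U2=0, U3=0, U4=0, U5=1 → Y1=0, Y2=1; observed Y1=0, Y2=1. Eliminates U2 inverted output.
Only U2 stuck-at-0 is consistent with every test.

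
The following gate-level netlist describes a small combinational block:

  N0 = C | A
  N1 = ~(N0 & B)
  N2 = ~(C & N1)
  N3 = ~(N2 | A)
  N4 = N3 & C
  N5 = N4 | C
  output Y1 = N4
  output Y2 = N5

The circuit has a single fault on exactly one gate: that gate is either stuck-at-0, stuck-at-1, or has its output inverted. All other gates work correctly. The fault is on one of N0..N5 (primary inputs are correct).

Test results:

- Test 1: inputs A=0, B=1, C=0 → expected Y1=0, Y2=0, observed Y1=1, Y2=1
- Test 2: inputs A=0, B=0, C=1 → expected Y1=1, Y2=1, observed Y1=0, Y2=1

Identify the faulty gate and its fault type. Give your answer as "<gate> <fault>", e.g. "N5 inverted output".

N4 inverted output

Fault-free values for test 1 (A=0, B=1, C=0): N0=0, N1=1, N2=1, N3=0, N4=0, N5=0, giving Y1=0, Y2=0. Observed Y1=1, Y2=1.
Test 1: faults giving observed Y1=1, Y2=1 are {N4 stuck-at-1, N4 inverted output}.
Test 2 (A=0, B=0, C=1): fault-free N0=1, N1=1, N2=0, N3=1, N4=1, N5=1 → Y1=1, Y2=1; observed Y1=0, Y2=1. Eliminates N4 stuck-at-1.
Only N4 inverted output is consistent with every test.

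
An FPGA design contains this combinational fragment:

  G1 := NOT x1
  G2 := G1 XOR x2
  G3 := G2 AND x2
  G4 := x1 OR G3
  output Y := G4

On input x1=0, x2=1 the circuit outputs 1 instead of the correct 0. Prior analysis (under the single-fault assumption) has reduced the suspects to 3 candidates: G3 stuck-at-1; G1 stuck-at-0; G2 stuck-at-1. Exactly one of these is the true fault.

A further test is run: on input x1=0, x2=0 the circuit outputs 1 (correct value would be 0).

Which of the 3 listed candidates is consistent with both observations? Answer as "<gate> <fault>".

Evaluate each candidate on input x1=0, x2=0:
  G3 stuck-at-1: G1=1, G2=1, G3=1 [stuck-at-1], G4=1 → 1 — matches
  G1 stuck-at-0: G1=0 [stuck-at-0], G2=0, G3=0, G4=0 → 0 — eliminated
  G2 stuck-at-1: G1=1, G2=1 [stuck-at-1], G3=0, G4=0 → 0 — eliminated
Only G3 stuck-at-1 reproduces the observed 1.

G3 stuck-at-1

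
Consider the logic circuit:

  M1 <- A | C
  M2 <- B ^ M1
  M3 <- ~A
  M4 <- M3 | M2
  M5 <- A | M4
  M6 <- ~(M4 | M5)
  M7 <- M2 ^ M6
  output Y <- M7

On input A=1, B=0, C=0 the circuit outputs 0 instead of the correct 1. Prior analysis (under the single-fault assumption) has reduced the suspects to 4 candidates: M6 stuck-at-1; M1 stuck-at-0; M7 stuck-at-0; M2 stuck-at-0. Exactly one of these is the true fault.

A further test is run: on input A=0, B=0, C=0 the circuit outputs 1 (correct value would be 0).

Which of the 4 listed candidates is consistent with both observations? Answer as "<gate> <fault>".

Evaluate each candidate on input A=0, B=0, C=0:
  M6 stuck-at-1: M1=0, M2=0, M3=1, M4=1, M5=1, M6=1 [stuck-at-1], M7=1 → 1 — matches
  M1 stuck-at-0: M1=0 [stuck-at-0], M2=0, M3=1, M4=1, M5=1, M6=0, M7=0 → 0 — eliminated
  M7 stuck-at-0: M1=0, M2=0, M3=1, M4=1, M5=1, M6=0, M7=0 [stuck-at-0] → 0 — eliminated
  M2 stuck-at-0: M1=0, M2=0 [stuck-at-0], M3=1, M4=1, M5=1, M6=0, M7=0 → 0 — eliminated
Only M6 stuck-at-1 reproduces the observed 1.

M6 stuck-at-1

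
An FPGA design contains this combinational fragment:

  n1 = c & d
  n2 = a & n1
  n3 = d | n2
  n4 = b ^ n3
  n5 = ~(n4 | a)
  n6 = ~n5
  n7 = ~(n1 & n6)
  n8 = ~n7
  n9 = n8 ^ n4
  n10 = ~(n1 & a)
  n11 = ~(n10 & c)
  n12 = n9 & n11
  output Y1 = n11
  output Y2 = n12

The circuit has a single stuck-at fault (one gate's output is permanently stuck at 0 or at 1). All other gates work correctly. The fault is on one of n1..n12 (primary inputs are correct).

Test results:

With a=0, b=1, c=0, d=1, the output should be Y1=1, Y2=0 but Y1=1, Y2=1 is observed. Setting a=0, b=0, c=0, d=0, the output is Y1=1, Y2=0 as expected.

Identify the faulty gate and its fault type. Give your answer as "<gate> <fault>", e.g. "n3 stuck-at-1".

n3 stuck-at-0

Fault-free values for test 1 (a=0, b=1, c=0, d=1): n1=0, n2=0, n3=1, n4=0, n5=1, n6=0, n7=1, n8=0, n9=0, n10=1, n11=1, n12=0, giving Y1=1, Y2=0. Observed Y1=1, Y2=1.
Test 1: faults giving observed Y1=1, Y2=1 are {n3 stuck-at-0, n4 stuck-at-1, n7 stuck-at-0, n8 stuck-at-1, n9 stuck-at-1, n12 stuck-at-1}.
Test 2 (a=0, b=0, c=0, d=0): fault-free n1=0, n2=0, n3=0, n4=0, n5=1, n6=0, n7=1, n8=0, n9=0, n10=1, n11=1, n12=0 → Y1=1, Y2=0; observed Y1=1, Y2=0. Eliminates n4 stuck-at-1, n7 stuck-at-0, n8 stuck-at-1, n9 stuck-at-1, n12 stuck-at-1.
Only n3 stuck-at-0 is consistent with every test.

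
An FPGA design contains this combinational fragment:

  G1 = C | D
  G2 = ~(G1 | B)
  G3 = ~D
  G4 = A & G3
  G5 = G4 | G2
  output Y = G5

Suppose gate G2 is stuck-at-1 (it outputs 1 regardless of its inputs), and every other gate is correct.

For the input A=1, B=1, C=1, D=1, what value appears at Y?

1

Propagate with G2 forced: G1=1, G2=1 [stuck-at-1], G3=0, G4=0, G5=1.
So Y = 1. (Without the fault it would be 0.)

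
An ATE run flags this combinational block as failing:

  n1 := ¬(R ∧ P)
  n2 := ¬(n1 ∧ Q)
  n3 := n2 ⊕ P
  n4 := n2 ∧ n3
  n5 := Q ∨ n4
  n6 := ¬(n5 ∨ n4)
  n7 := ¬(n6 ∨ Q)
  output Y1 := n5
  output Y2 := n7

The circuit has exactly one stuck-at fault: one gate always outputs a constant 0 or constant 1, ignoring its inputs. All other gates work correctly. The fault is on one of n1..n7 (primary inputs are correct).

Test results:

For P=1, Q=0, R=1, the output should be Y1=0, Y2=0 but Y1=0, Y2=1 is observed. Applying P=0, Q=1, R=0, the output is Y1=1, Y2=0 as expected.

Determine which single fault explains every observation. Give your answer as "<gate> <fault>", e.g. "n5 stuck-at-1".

Fault-free values for test 1 (P=1, Q=0, R=1): n1=0, n2=1, n3=0, n4=0, n5=0, n6=1, n7=0, giving Y1=0, Y2=0. Observed Y1=0, Y2=1.
Test 1: faults giving observed Y1=0, Y2=1 are {n6 stuck-at-0, n7 stuck-at-1}.
Test 2 (P=0, Q=1, R=0): fault-free n1=1, n2=0, n3=0, n4=0, n5=1, n6=0, n7=0 → Y1=1, Y2=0; observed Y1=1, Y2=0. Eliminates n7 stuck-at-1.
Only n6 stuck-at-0 is consistent with every test.

n6 stuck-at-0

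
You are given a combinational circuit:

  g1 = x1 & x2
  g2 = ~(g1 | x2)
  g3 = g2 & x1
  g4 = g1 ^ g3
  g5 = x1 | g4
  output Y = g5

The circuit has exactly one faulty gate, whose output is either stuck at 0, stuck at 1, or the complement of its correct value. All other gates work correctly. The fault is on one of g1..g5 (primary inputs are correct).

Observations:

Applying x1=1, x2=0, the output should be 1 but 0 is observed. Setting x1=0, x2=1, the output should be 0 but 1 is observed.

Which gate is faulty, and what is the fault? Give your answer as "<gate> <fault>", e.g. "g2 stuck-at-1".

g5 inverted output

Fault-free values for test 1 (x1=1, x2=0): g1=0, g2=1, g3=1, g4=1, g5=1, giving Y=1. Observed 0.
Test 1: faults giving observed 0 are {g5 stuck-at-0, g5 inverted output}.
Test 2 (x1=0, x2=1): fault-free g1=0, g2=0, g3=0, g4=0, g5=0 → 0; observed 1. Eliminates g5 stuck-at-0.
Only g5 inverted output is consistent with every test.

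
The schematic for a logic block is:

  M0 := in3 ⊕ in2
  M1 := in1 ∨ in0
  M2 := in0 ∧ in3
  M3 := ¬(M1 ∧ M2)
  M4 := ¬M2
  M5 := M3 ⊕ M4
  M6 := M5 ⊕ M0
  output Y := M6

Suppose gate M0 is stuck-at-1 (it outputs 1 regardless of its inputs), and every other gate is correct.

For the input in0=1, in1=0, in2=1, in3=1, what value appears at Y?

Propagate with M0 forced: M0=1 [stuck-at-1], M1=1, M2=1, M3=0, M4=0, M5=0, M6=1.
So Y = 1. (Without the fault it would be 0.)

1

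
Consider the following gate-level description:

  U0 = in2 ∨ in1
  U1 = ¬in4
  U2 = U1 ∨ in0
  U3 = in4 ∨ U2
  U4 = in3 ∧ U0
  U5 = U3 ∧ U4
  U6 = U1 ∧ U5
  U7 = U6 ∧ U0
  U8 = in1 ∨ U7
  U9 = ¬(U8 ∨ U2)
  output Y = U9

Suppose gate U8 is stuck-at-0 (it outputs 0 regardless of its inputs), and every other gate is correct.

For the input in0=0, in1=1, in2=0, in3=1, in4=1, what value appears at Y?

1

Propagate with U8 forced: U0=1, U1=0, U2=0, U3=1, U4=1, U5=1, U6=0, U7=0, U8=0 [stuck-at-0], U9=1.
So Y = 1. (Without the fault it would be 0.)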